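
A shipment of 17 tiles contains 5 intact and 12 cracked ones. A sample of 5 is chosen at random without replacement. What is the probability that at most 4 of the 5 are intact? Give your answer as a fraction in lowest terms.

6187/6188

There are C(17,5) = 6188 ways to choose the 5.
The complement is exactly 5 intact: C(5,5)·C(12,0) = 1.
Probability = 1 − 1/6188 = 6187/6188.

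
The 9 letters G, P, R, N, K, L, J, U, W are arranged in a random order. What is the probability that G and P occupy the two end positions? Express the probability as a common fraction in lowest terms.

1/36

There are 9! = 362880 arrangements.
Place G and P at the ends in 2 ways, arrange the remaining 7 in 7! = 5040 ways: 2·5040 = 10080.
Probability = 10080/362880 = 1/36.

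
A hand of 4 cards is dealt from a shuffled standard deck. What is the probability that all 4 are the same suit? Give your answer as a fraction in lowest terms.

There are C(52,4) = 270725 possible 4-card hands.
Hands of one suit: 4 suits × C(13,4) = 4·715 = 2860.
Probability = 2860/270725 = 44/4165.

44/4165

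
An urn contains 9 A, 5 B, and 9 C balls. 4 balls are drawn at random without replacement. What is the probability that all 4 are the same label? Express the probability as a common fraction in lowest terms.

There are C(23,4) = 8855 ways to draw 4 balls.
All same label: C(9,4) + C(5,4) + C(9,4) = 126 + 5 + 126 = 257.
Probability = 257/8855.

257/8855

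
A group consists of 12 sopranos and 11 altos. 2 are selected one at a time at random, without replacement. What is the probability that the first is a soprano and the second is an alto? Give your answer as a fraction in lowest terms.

6/23

Multiply the conditional probabilities at each draw: 12/23 · 11/22 = 132/506 = 6/23.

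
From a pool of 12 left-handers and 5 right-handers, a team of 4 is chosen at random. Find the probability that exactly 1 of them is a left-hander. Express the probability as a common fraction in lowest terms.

Total number of selections: C(17,4) = 2380.
Selections with exactly 1 left-hander: choose 1 of the 12 left-handers and 3 of the 5 right-handers, C(12,1)·C(5,3) = 12·10 = 120.
Probability = 120/2380 = 6/119.

6/119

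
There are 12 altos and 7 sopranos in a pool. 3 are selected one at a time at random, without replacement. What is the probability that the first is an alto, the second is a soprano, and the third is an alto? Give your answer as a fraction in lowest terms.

Multiply the conditional probabilities at each draw: 12/19 · 7/18 · 11/17 = 924/5814 = 154/969.

154/969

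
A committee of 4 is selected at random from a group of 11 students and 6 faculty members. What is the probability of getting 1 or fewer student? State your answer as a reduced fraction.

47/476

There are C(17,4) = 2380 ways to choose the 4.
Favorable selections (1 or fewer student): C(11,0)·C(6,4) + C(11,1)·C(6,3) = 15 + 220 = 235.
Probability = 235/2380 = 47/476.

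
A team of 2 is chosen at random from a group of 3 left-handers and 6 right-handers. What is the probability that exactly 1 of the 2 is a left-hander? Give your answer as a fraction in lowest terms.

1/2

There are C(9,2) = 36 ways to choose 2 from 9.
Selections with exactly 1 left-hander: choose 1 of the 3 left-handers and 1 of the 6 right-handers, C(3,1)·C(6,1) = 3·6 = 18.
Probability = 18/36 = 1/2.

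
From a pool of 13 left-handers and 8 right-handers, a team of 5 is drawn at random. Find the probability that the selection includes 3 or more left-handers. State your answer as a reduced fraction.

Total selections: C(21,5) = 20349.
Favorable selections (3 or more left-handers): C(13,3)·C(8,2) + C(13,4)·C(8,1) + C(13,5)·C(8,0) = 8008 + 5720 + 1287 = 15015.
Probability = 15015/20349 = 715/969.

715/969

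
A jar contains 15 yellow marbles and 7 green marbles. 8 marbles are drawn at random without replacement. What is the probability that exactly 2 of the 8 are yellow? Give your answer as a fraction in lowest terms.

49/21318

Total number of selections: C(22,8) = 319770.
Selections with exactly 2 yellow: choose 2 of the 15 yellow and 6 of the 7 green, C(15,2)·C(7,6) = 105·7 = 735.
Probability = 735/319770 = 49/21318.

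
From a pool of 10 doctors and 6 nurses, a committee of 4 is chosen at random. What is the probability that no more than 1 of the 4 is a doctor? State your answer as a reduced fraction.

43/364

There are C(16,4) = 1820 ways to choose the 4.
Favorable selections (no more than 1 doctor): C(10,0)·C(6,4) + C(10,1)·C(6,3) = 15 + 200 = 215.
Probability = 215/1820 = 43/364.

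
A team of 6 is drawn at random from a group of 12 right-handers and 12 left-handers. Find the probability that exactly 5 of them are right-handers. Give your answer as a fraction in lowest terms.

216/3059

There are C(24,6) = 134596 ways to choose 6 from 24.
Selections with exactly 5 right-handers: choose 5 of the 12 right-handers and 1 of the 12 left-handers, C(12,5)·C(12,1) = 792·12 = 9504.
Probability = 9504/134596 = 216/3059.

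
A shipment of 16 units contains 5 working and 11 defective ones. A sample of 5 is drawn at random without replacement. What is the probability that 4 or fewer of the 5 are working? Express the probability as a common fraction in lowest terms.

There are C(16,5) = 4368 ways to choose the 5.
The complement is exactly 5 working: C(5,5)·C(11,0) = 1.
Probability = 1 − 1/4368 = 4367/4368.

4367/4368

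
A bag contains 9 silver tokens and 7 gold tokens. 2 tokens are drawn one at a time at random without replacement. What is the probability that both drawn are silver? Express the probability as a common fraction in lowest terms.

3/10

Multiply the conditional probabilities at each draw: 9/16 · 8/15 = 72/240 = 3/10.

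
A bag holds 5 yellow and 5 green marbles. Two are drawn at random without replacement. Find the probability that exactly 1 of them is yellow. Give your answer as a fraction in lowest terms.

5/9

Total number of selections: C(10,2) = 45.
Selections with exactly 1 yellow: choose 1 of the 5 yellow and 1 of the 5 green, C(5,1)·C(5,1) = 5·5 = 25.
Probability = 25/45 = 5/9.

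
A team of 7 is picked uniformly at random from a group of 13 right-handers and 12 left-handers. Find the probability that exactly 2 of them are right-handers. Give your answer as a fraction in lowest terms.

1404/10925

Total number of selections: C(25,7) = 480700.
Selections with exactly 2 right-handers: choose 2 of the 13 right-handers and 5 of the 12 left-handers, C(13,2)·C(12,5) = 78·792 = 61776.
Probability = 61776/480700 = 1404/10925.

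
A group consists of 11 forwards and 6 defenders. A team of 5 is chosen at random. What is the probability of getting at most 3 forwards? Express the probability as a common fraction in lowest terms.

1873/3094

Total selections: C(17,5) = 6188.
Count the complement (more than 3 forwards): C(11,4)·C(6,1) + C(11,5)·C(6,0) = 1980 + 462 = 2442.
Probability = 1 − 2442/6188 = 3746/6188 = 1873/3094.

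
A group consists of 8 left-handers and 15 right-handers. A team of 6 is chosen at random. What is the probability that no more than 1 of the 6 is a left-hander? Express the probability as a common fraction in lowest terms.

377/1311

There are C(23,6) = 100947 ways to choose the 6.
Favorable selections (no more than 1 left-hander): C(8,0)·C(15,6) + C(8,1)·C(15,5) = 5005 + 24024 = 29029.
Probability = 29029/100947 = 377/1311.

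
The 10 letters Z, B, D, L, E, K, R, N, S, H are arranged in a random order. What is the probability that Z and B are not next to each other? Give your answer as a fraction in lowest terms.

There are 10! = 3628800 arrangements.
Arrangements with Z and B adjacent: 2·9! = 725760.
So not adjacent: 3628800 − 725760 = 2903040, probability 2903040/3628800 = 4/5.

4/5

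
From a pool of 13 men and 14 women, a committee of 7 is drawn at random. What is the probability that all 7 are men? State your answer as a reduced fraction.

2/1035

There are C(27,7) = 888030 possible selections.
Selections with all men: C(13,7) = 1716.
Probability = 1716/888030 = 2/1035.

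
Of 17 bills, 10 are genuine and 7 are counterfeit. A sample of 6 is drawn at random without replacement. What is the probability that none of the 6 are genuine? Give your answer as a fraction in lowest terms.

1/1768

There are C(17,6) = 12376 possible selections.
Selections with no genuine (all counterfeit): C(7,6) = 7.
Probability = 7/12376 = 1/1768.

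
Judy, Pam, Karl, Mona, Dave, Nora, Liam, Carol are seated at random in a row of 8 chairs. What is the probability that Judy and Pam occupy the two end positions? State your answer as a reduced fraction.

1/28

There are 8! = 40320 arrangements.
Place Judy and Pam at the ends in 2 ways, arrange the remaining 6 in 6! = 720 ways: 2·720 = 1440.
Probability = 1440/40320 = 1/28.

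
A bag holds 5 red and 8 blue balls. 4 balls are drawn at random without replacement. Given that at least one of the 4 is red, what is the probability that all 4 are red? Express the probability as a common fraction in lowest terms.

Work in counts. Selections with at least one red: C(13,4) − C(8,4) = 715 − 70 = 645.
Of those, selections where all 4 are red: C(5,4) = 5.
Conditional probability = 5/645 = 1/129.

1/129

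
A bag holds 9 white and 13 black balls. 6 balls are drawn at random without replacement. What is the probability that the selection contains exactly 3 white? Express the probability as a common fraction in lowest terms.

104/323

There are C(22,6) = 74613 ways to choose 6 from 22.
Selections with exactly 3 white: choose 3 of the 9 white and 3 of the 13 black, C(9,3)·C(13,3) = 84·286 = 24024.
Probability = 24024/74613 = 104/323.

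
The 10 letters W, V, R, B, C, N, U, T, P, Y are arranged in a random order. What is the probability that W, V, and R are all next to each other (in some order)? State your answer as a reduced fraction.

1/15

There are 10! = 3628800 arrangements.
Treat the three as one block: 8! placements × 3! orders within the block = 40320·6 = 241920.
Probability = 241920/3628800 = 1/15.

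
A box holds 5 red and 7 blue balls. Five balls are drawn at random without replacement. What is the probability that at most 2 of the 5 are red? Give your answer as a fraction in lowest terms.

91/132

Total selections: C(12,5) = 792.
Favorable selections (at most 2 red): C(5,0)·C(7,5) + C(5,1)·C(7,4) + C(5,2)·C(7,3) = 21 + 175 + 350 = 546.
Probability = 546/792 = 91/132.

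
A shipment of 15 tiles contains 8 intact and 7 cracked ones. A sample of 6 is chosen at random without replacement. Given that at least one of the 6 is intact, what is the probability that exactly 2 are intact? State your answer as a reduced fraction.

Work in counts. Selections with at least one intact: C(15,6) − C(7,6) = 5005 − 7 = 4998.
Of those, selections where exactly 2 are intact: C(8,2)·C(7,4) = 28·35 = 980.
Conditional probability = 980/4998 = 10/51.

10/51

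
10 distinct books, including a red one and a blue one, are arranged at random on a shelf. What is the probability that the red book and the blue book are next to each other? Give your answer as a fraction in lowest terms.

There are 10! = 3628800 arrangements.
Treat the red book and the blue book as a block: 9! arrangements of the blocks × 2 orders within the block = 2·362880 = 725760.
Probability = 725760/3628800 = 1/5.

1/5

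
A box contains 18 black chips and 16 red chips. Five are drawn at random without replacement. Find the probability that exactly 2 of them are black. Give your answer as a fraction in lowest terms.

105/341

Total number of selections: C(34,5) = 278256.
Selections with exactly 2 black: choose 2 of the 18 black and 3 of the 16 red, C(18,2)·C(16,3) = 153·560 = 85680.
Probability = 85680/278256 = 105/341.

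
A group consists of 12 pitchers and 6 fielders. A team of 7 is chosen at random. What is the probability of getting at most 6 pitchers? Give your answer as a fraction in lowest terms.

431/442

Total selections: C(18,7) = 31824.
The complement is exactly 7 pitchers: C(12,7)·C(6,0) = 792.
Probability = 1 − 792/31824 = 31032/31824 = 431/442.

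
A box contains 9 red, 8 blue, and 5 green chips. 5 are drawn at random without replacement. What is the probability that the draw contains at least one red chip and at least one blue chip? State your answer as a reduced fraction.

There are C(22,5) = 26334 possible draws.
By inclusion-exclusion on the complements, draws missing all red or all blue: C(13,5) + C(14,5) − C(5,5) = 1287 + 2002 − 1 = 3288.
So draws with at least one of each: 26334 − 3288 = 23046, probability 23046/26334 = 3841/4389.

3841/4389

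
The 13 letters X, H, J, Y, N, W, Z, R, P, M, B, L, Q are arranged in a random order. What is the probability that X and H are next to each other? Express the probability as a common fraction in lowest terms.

There are 13! = 6227020800 arrangements.
Treat X and H as a block: 12! arrangements of the blocks × 2 orders within the block = 2·479001600 = 958003200.
Probability = 958003200/6227020800 = 2/13.

2/13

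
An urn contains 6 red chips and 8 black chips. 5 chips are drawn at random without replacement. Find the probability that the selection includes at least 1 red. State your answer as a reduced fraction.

139/143

Total selections: C(14,5) = 2002.
Favorable selections (at least 1 red): C(6,1)·C(8,4) + C(6,2)·C(8,3) + C(6,3)·C(8,2) + C(6,4)·C(8,1) + C(6,5)·C(8,0) = 420 + 840 + 560 + 120 + 6 = 1946.
Probability = 1946/2002 = 139/143.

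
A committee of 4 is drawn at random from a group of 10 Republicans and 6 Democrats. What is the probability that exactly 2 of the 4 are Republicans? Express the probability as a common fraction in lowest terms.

135/364

Total number of selections: C(16,4) = 1820.
Selections with exactly 2 Republicans: choose 2 of the 10 Republicans and 2 of the 6 Democrats, C(10,2)·C(6,2) = 45·15 = 675.
Probability = 675/1820 = 135/364.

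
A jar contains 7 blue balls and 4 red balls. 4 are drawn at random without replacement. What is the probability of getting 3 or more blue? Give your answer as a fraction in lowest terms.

35/66

There are C(11,4) = 330 ways to choose the 4.
Favorable selections (3 or more blue): C(7,3)·C(4,1) + C(7,4)·C(4,0) = 140 + 35 = 175.
Probability = 175/330 = 35/66.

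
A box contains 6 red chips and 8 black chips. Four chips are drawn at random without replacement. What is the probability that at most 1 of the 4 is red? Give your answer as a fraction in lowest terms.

58/143

Total selections: C(14,4) = 1001.
Favorable selections (at most 1 red): C(6,0)·C(8,4) + C(6,1)·C(8,3) = 70 + 336 = 406.
Probability = 406/1001 = 58/143.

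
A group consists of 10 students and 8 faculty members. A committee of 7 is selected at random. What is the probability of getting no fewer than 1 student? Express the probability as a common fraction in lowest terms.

3977/3978

There are C(18,7) = 31824 ways to choose the 7.
The complement is all 7 are faculty members: C(8,7) = 8.
Probability = 1 − 8/31824 = 31816/31824 = 3977/3978.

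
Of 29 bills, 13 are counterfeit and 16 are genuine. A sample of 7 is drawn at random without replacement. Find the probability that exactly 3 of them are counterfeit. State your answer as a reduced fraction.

The sample space is all 7-subsets of the 29: C(29,7) = 1560780.
Selections with exactly 3 counterfeit: choose 3 of the 13 counterfeit and 4 of the 16 genuine, C(13,3)·C(16,4) = 286·1820 = 520520.
Probability = 520520/1560780 = 2002/6003.

2002/6003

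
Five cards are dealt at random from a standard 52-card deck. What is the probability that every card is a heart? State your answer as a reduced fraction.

There are C(52,5) = 2598960 possible 5-card hands.
Hands that are all hearts: C(13,5) = 1287.
Probability = 1287/2598960 = 33/66640.

33/66640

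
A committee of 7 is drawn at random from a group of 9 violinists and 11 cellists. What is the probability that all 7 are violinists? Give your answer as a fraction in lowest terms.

There are C(20,7) = 77520 possible selections.
Selections with all violinists: C(9,7) = 36.
Probability = 36/77520 = 3/6460.

3/6460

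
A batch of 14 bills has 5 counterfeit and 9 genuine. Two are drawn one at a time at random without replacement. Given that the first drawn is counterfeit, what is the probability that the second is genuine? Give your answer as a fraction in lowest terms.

After removing one counterfeit, 13 remain: 4 counterfeit and 9 genuine.
So the probability the next is genuine is 9/13.

9/13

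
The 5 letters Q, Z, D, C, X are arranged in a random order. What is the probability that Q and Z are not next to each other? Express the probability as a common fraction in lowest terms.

3/5

There are 5! = 120 arrangements.
Arrangements with Q and Z adjacent: 2·4! = 48.
So not adjacent: 120 − 48 = 72, probability 72/120 = 3/5.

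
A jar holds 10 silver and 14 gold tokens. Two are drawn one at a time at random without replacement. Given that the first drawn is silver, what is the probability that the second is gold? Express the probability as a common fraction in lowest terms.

After removing one silver, 23 remain: 9 silver and 14 gold.
So the probability the next is gold is 14/23.

14/23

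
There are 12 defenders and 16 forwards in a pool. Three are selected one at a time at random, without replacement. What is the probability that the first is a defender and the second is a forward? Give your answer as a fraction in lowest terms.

Multiply the conditional probabilities at each draw: 12/28 · 16/27 = 192/756 = 16/63.

16/63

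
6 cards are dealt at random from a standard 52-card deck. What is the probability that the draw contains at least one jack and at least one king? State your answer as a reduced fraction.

718637/5089630

There are C(52,6) = 20358520 possible draws.
By inclusion-exclusion on the complements, draws missing all jacks or all kings: C(48,6) + C(48,6) − C(44,6) = 12271512 + 12271512 − 7059052 = 17483972.
So draws with at least one of each: 20358520 − 17483972 = 2874548, probability 2874548/20358520 = 718637/5089630.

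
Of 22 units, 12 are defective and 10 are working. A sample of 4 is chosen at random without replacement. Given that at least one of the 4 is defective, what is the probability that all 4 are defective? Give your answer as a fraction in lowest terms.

99/1421

Work in counts. Selections with at least one defective: C(22,4) − C(10,4) = 7315 − 210 = 7105.
Of those, selections where all 4 are defective: C(12,4) = 495.
Conditional probability = 495/7105 = 99/1421.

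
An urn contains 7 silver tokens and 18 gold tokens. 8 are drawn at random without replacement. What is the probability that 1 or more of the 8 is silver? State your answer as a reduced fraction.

10483/10925

Total selections: C(25,8) = 1081575.
The complement is all 8 are gold: C(18,8) = 43758.
Probability = 1 − 43758/1081575 = 1037817/1081575 = 10483/10925.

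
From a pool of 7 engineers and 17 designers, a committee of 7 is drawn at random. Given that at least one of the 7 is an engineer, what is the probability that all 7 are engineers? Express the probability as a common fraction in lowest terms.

1/326656

Work in counts. Selections with at least one engineer: C(24,7) − C(17,7) = 346104 − 19448 = 326656.
Of those, selections where all 7 are engineers: C(7,7) = 1.
Conditional probability = 1/326656.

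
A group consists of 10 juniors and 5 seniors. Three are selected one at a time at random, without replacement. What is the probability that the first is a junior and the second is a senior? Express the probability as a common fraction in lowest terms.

5/21

Multiply the conditional probabilities at each draw: 10/15 · 5/14 = 50/210 = 5/21.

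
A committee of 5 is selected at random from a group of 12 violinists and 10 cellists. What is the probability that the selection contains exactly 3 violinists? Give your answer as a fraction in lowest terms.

Total number of selections: C(22,5) = 26334.
Selections with exactly 3 violinists: choose 3 of the 12 violinists and 2 of the 10 cellists, C(12,3)·C(10,2) = 220·45 = 9900.
Probability = 9900/26334 = 50/133.

50/133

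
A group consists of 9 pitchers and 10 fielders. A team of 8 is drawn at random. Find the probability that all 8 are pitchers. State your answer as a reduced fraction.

There are C(19,8) = 75582 possible selections.
Selections with all pitchers: C(9,8) = 9.
Probability = 9/75582 = 1/8398.

1/8398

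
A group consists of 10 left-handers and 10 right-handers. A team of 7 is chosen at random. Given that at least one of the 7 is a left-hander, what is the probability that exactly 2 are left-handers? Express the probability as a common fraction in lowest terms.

Work in counts. Selections with at least one left-hander: C(20,7) − C(10,7) = 77520 − 120 = 77400.
Of those, selections where exactly 2 are left-handers: C(10,2)·C(10,5) = 45·252 = 11340.
Conditional probability = 11340/77400 = 63/430.

63/430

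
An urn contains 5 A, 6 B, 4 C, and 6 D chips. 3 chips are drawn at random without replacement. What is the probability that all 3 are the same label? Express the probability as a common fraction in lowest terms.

There are C(21,3) = 1330 ways to draw 3 chips.
All same label: C(5,3) + C(6,3) + C(4,3) + C(6,3) = 10 + 20 + 4 + 20 = 54.
Probability = 54/1330 = 27/665.

27/665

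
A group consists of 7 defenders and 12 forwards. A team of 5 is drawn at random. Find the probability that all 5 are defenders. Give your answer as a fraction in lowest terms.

There are C(19,5) = 11628 possible selections.
Selections with all defenders: C(7,5) = 21.
Probability = 21/11628 = 7/3876.

7/3876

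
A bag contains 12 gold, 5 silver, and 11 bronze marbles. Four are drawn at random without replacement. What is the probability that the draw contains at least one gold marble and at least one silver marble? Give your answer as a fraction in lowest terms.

2026/4095

There are C(28,4) = 20475 possible draws.
By inclusion-exclusion on the complements, draws missing all gold or all silver: C(16,4) + C(23,4) − C(11,4) = 1820 + 8855 − 330 = 10345.
So draws with at least one of each: 20475 − 10345 = 10130, probability 10130/20475 = 2026/4095.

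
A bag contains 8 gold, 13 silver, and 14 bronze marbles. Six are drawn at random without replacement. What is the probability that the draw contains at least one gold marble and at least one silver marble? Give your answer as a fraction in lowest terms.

5707/7378

There are C(35,6) = 1623160 possible draws.
By inclusion-exclusion on the complements, draws missing all gold or all silver: C(27,6) + C(22,6) − C(14,6) = 296010 + 74613 − 3003 = 367620.
So draws with at least one of each: 1623160 − 367620 = 1255540, probability 1255540/1623160 = 5707/7378.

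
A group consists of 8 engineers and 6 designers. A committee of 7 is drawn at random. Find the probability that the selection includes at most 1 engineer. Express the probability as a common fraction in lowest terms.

There are C(14,7) = 3432 ways to choose the 7.
Favorable selections (at most 1 engineer): C(8,1)·C(6,6) = 8.
Probability = 8/3432 = 1/429.

1/429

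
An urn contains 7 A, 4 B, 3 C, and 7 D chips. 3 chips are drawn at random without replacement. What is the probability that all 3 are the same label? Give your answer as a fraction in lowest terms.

There are C(21,3) = 1330 ways to draw 3 chips.
All same label: C(7,3) + C(4,3) + C(3,3) + C(7,3) = 35 + 4 + 1 + 35 = 75.
Probability = 75/1330 = 15/266.

15/266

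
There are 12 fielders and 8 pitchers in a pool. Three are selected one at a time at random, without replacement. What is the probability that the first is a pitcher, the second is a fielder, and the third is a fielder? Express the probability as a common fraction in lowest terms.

Multiply the conditional probabilities at each draw: 8/20 · 12/19 · 11/18 = 1056/6840 = 44/285.

44/285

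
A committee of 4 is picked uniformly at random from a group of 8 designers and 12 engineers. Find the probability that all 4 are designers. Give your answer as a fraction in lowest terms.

14/969

There are C(20,4) = 4845 possible selections.
Selections with all designers: C(8,4) = 70.
Probability = 70/4845 = 14/969.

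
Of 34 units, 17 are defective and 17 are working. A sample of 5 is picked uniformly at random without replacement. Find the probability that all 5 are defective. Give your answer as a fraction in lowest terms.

91/4092

There are C(34,5) = 278256 possible selections.
Selections with all defective: C(17,5) = 6188.
Probability = 6188/278256 = 91/4092.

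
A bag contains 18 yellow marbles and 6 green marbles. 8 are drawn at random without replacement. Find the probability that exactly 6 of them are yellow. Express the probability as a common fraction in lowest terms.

1820/4807

The sample space is all 8-subsets of the 24: C(24,8) = 735471.
Selections with exactly 6 yellow: choose 6 of the 18 yellow and 2 of the 6 green, C(18,6)·C(6,2) = 18564·15 = 278460.
Probability = 278460/735471 = 1820/4807.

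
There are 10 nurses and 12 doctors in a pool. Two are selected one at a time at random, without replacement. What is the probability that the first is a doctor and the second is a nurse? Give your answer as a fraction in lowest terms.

Multiply the conditional probabilities at each draw: 12/22 · 10/21 = 120/462 = 20/77.

20/77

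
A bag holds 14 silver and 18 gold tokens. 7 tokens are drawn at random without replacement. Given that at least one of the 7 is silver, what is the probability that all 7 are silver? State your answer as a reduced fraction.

11/10686

Work in counts. Selections with at least one silver: C(32,7) − C(18,7) = 3365856 − 31824 = 3334032.
Of those, selections where all 7 are silver: C(14,7) = 3432.
Conditional probability = 3432/3334032 = 11/10686.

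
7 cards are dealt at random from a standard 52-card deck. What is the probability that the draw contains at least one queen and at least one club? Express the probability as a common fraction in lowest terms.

There are C(52,7) = 133784560 possible draws.
By inclusion-exclusion on the complements, draws missing all queens or all clubs: C(48,7) + C(39,7) − C(36,7) = 73629072 + 15380937 − 8347680 = 80662329.
So draws with at least one of each: 133784560 − 80662329 = 53122231, probability 53122231/133784560.

53122231/133784560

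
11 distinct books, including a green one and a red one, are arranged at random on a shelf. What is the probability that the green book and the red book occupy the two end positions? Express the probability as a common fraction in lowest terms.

There are 11! = 39916800 arrangements.
Place the green book and the red book at the ends in 2 ways, arrange the remaining 9 in 9! = 362880 ways: 2·362880 = 725760.
Probability = 725760/39916800 = 1/55.

1/55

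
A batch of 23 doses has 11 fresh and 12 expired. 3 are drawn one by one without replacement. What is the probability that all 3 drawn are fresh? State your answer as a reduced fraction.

Multiply the conditional probabilities at each draw: 11/23 · 10/22 · 9/21 = 990/10626 = 15/161.

15/161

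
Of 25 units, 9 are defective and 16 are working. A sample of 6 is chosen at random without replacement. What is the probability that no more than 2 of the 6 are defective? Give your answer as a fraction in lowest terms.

806/1265

Total selections: C(25,6) = 177100.
Favorable selections (no more than 2 defective): C(9,0)·C(16,6) + C(9,1)·C(16,5) + C(9,2)·C(16,4) = 8008 + 39312 + 65520 = 112840.
Probability = 112840/177100 = 806/1265.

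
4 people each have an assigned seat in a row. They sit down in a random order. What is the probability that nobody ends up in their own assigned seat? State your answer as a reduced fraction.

There are 4! = 24 seatings.
By inclusion-exclusion, seatings with no fixed points: C(4,0)·4! − C(4,1)·3! + C(4,2)·2! − C(4,3)·1! + C(4,4)·0! = 9.
Probability = 9/24 = 3/8.

3/8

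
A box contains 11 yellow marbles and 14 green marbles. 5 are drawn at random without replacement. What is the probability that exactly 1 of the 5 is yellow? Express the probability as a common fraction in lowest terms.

143/690

Total number of selections: C(25,5) = 53130.
Selections with exactly 1 yellow: choose 1 of the 11 yellow and 4 of the 14 green, C(11,1)·C(14,4) = 11·1001 = 11011.
Probability = 11011/53130 = 143/690.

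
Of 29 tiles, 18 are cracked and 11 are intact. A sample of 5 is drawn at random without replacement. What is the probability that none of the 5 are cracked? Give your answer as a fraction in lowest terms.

22/5655

There are C(29,5) = 118755 possible selections.
Selections with no cracked (all intact): C(11,5) = 462.
Probability = 462/118755 = 22/5655.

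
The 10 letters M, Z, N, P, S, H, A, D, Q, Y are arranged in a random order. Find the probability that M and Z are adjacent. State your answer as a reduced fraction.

There are 10! = 3628800 arrangements.
Treat M and Z as a block: 9! arrangements of the blocks × 2 orders within the block = 2·362880 = 725760.
Probability = 725760/3628800 = 1/5.

1/5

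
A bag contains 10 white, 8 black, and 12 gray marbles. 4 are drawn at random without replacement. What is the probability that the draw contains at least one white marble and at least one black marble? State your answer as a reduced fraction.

3148/5481

There are C(30,4) = 27405 possible draws.
By inclusion-exclusion on the complements, draws missing all white or all black: C(20,4) + C(22,4) − C(12,4) = 4845 + 7315 − 495 = 11665.
So draws with at least one of each: 27405 − 11665 = 15740, probability 15740/27405 = 3148/5481.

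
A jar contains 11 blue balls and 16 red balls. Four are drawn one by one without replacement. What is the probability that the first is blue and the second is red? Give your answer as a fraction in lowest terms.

Multiply the conditional probabilities at each draw: 11/27 · 16/26 = 176/702 = 88/351.

88/351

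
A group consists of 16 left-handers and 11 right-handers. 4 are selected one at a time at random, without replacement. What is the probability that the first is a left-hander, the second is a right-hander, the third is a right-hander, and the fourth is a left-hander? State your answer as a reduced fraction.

22/351

Multiply the conditional probabilities at each draw: 16/27 · 11/26 · 10/25 · 15/24 = 26400/421200 = 22/351.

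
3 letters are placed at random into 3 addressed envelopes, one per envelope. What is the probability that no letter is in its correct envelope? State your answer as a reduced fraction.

There are 3! = 6 assignments.
By inclusion-exclusion, assignments with no fixed points: C(3,0)·3! − C(3,1)·2! + C(3,2)·1! − C(3,3)·0! = 2.
Probability = 2/6 = 1/3.

1/3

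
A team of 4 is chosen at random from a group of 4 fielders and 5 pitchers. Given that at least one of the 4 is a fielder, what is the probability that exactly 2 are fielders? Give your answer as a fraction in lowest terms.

Work in counts. Selections with at least one fielder: C(9,4) − C(5,4) = 126 − 5 = 121.
Of those, selections where exactly 2 are fielders: C(4,2)·C(5,2) = 6·10 = 60.
Conditional probability = 60/121.

60/121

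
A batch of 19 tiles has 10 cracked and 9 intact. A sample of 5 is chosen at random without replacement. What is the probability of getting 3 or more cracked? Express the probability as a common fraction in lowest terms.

359/646

There are C(19,5) = 11628 ways to choose the 5.
Favorable selections (3 or more cracked): C(10,3)·C(9,2) + C(10,4)·C(9,1) + C(10,5)·C(9,0) = 4320 + 1890 + 252 = 6462.
Probability = 6462/11628 = 359/646.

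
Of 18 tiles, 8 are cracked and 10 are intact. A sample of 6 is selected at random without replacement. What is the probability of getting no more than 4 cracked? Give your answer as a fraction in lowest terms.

Total selections: C(18,6) = 18564.
Favorable selections (no more than 4 cracked): C(8,0)·C(10,6) + C(8,1)·C(10,5) + C(8,2)·C(10,4) + C(8,3)·C(10,3) + C(8,4)·C(10,2) = 210 + 2016 + 5880 + 6720 + 3150 = 17976.
Probability = 17976/18564 = 214/221.

214/221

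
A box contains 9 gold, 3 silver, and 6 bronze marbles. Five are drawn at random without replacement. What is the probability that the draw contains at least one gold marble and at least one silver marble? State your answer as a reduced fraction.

There are C(18,5) = 8568 possible draws.
By inclusion-exclusion on the complements, draws missing all gold or all silver: C(9,5) + C(15,5) − C(6,5) = 126 + 3003 − 6 = 3123.
So draws with at least one of each: 8568 − 3123 = 5445, probability 5445/8568 = 605/952.

605/952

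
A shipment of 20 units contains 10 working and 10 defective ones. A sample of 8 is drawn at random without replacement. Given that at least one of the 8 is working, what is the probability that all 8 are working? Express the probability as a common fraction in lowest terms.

3/8395

Work in counts. Selections with at least one working: C(20,8) − C(10,8) = 125970 − 45 = 125925.
Of those, selections where all 8 are working: C(10,8) = 45.
Conditional probability = 45/125925 = 3/8395.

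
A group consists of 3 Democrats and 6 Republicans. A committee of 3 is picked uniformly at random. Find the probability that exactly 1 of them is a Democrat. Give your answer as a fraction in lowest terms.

15/28

There are C(9,3) = 84 ways to choose 3 from 9.
Selections with exactly 1 Democrat: choose 1 of the 3 Democrats and 2 of the 6 Republicans, C(3,1)·C(6,2) = 3·15 = 45.
Probability = 45/84 = 15/28.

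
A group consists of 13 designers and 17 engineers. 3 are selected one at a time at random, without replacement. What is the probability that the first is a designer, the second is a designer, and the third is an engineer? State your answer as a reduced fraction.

Multiply the conditional probabilities at each draw: 13/30 · 12/29 · 17/28 = 2652/24360 = 221/2030.

221/2030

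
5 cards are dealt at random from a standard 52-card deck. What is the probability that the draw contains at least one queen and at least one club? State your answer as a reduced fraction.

229297/866320

There are C(52,5) = 2598960 possible draws.
By inclusion-exclusion on the complements, draws missing all queens or all clubs: C(48,5) + C(39,5) − C(36,5) = 1712304 + 575757 − 376992 = 1911069.
So draws with at least one of each: 2598960 − 1911069 = 687891, probability 687891/2598960 = 229297/866320.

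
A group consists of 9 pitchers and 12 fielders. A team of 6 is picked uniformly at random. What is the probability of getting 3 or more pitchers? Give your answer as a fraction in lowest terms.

Total selections: C(21,6) = 54264.
Count the complement (fewer than 3 pitchers): C(9,0)·C(12,6) + C(9,1)·C(12,5) + C(9,2)·C(12,4) = 924 + 7128 + 17820 = 25872.
Probability = 1 − 25872/54264 = 28392/54264 = 169/323.

169/323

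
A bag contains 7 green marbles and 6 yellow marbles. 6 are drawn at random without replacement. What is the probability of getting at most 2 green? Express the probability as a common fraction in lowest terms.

179/858

There are C(13,6) = 1716 ways to choose the 6.
Favorable selections (at most 2 green): C(7,0)·C(6,6) + C(7,1)·C(6,5) + C(7,2)·C(6,4) = 1 + 42 + 315 = 358.
Probability = 358/1716 = 179/858.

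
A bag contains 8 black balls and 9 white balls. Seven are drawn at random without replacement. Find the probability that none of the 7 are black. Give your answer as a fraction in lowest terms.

There are C(17,7) = 19448 possible selections.
Selections with no black (all white): C(9,7) = 36.
Probability = 36/19448 = 9/4862.

9/4862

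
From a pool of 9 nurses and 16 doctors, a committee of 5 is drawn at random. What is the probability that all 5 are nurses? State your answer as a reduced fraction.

There are C(25,5) = 53130 possible selections.
Selections with all nurses: C(9,5) = 126.
Probability = 126/53130 = 3/1265.

3/1265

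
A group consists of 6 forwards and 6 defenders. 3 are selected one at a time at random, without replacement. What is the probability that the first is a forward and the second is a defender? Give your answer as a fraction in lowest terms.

3/11

Multiply the conditional probabilities at each draw: 6/12 · 6/11 = 36/132 = 3/11.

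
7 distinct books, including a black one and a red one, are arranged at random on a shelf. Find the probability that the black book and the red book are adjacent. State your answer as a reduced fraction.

2/7

There are 7! = 5040 arrangements.
Treat the black book and the red book as a block: 6! arrangements of the blocks × 2 orders within the block = 2·720 = 1440.
Probability = 1440/5040 = 2/7.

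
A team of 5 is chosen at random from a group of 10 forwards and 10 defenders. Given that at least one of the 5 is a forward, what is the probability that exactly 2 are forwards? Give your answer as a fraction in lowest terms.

450/1271

Work in counts. Selections with at least one forward: C(20,5) − C(10,5) = 15504 − 252 = 15252.
Of those, selections where exactly 2 are forwards: C(10,2)·C(10,3) = 45·120 = 5400.
Conditional probability = 5400/15252 = 450/1271.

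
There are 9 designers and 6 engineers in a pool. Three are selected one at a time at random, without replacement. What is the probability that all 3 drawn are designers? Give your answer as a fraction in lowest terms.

12/65

Multiply the conditional probabilities at each draw: 9/15 · 8/14 · 7/13 = 504/2730 = 12/65.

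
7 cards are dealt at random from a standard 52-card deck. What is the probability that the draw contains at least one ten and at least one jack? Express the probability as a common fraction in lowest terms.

3105873/16723070

There are C(52,7) = 133784560 possible draws.
By inclusion-exclusion on the complements, draws missing all tens or all jacks: C(48,7) + C(48,7) − C(44,7) = 73629072 + 73629072 − 38320568 = 108937576.
So draws with at least one of each: 133784560 − 108937576 = 24846984, probability 24846984/133784560 = 3105873/16723070.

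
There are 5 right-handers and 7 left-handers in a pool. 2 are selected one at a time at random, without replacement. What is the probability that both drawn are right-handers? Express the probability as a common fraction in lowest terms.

Multiply the conditional probabilities at each draw: 5/12 · 4/11 = 20/132 = 5/33.

5/33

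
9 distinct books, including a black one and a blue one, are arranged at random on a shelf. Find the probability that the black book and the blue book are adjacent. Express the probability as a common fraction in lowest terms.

There are 9! = 362880 arrangements.
Treat the black book and the blue book as a block: 8! arrangements of the blocks × 2 orders within the block = 2·40320 = 80640.
Probability = 80640/362880 = 2/9.

2/9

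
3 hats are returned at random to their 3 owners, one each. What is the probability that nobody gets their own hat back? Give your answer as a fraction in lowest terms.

There are 3! = 6 assignments.
By inclusion-exclusion, assignments with no fixed points: C(3,0)·3! − C(3,1)·2! + C(3,2)·1! − C(3,3)·0! = 2.
Probability = 2/6 = 1/3.

1/3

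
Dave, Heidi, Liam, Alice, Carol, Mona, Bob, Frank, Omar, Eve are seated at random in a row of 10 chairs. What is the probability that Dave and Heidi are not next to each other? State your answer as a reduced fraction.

There are 10! = 3628800 arrangements.
Arrangements with Dave and Heidi adjacent: 2·9! = 725760.
So not adjacent: 3628800 − 725760 = 2903040, probability 2903040/3628800 = 4/5.

4/5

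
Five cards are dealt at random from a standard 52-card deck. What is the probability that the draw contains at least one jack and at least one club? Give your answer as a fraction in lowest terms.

229297/866320

There are C(52,5) = 2598960 possible draws.
By inclusion-exclusion on the complements, draws missing all jacks or all clubs: C(48,5) + C(39,5) − C(36,5) = 1712304 + 575757 − 376992 = 1911069.
So draws with at least one of each: 2598960 − 1911069 = 687891, probability 687891/2598960 = 229297/866320.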